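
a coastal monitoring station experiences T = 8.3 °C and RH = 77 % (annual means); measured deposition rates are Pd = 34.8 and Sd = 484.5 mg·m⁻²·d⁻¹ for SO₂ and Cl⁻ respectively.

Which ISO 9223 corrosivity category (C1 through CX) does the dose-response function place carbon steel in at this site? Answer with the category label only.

carbon steel: T≤10 °C ⇒ hinge +0.150·(8.3−10) = -0.2550
  sulphur-dioxide contribution → 40.52 μm/a
  chloride contribution → 83.41 μm/a
  ⇒ r_corr(carbon steel) = 123.9 μm/a
Category bounds: 80…200 μm/a bracket r_corr ⇒ C5

C5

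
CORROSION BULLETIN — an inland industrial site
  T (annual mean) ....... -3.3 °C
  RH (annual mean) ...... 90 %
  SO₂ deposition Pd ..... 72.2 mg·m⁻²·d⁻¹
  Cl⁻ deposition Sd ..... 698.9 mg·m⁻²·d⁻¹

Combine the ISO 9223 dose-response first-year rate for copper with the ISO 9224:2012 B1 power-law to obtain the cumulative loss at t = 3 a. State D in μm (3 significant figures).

D(3) = 3.99 μm

copper: f(T) = +0.126·(T−10) [T≤10 °C] = -1.6758
  Pd branch = 0.0053·Pd^0.26·e^(0.059·RH+f) = 0.6107 μm/a
  Cl⁻ term: 0.01025·698.9^0.27·exp(0.036·90+0.049·-3.3) = 1.305
  sum: 0.6107 + 1.305 → r_corr = 1.916 μm/a
Long-term exponent b (ISO 9224 Table 2, B1) = 0.667
  D(3) = 1.916 × 3^0.667 = 1.916 × 2.081 = 3.986 μm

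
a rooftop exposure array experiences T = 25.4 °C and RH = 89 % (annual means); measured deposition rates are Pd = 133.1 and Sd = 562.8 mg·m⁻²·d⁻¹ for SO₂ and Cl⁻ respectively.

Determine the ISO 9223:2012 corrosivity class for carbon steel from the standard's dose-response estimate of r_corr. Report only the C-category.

CX

carbon steel: temperature factor f = -0.054·(15.4) = -0.8316
  Pd branch = 1.77·Pd^0.52·e^(0.02·RH+f) = 58.13 μm/a
  Cl⁻ term: 0.102·562.8^0.62·exp(0.033·89+0.04·25.4) = 269.5
  sum: 58.13 + 269.5 → r_corr = 327.7 μm/a
328 μm/a falls in (200, 700] for carbon steel → category CX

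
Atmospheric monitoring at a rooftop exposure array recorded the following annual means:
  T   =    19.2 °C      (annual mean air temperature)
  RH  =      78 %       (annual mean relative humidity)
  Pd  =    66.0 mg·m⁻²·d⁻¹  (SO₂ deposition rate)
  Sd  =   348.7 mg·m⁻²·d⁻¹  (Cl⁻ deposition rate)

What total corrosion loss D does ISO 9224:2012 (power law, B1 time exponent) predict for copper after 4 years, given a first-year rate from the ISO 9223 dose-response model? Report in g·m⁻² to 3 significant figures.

copper: T>10 °C ⇒ hinge -0.080·(19.2−10) = -0.7360
  SO₂ term: 0.0053·66.0^0.26·exp(0.059·78-0.7360) = 0.7522
  Sd branch = 0.01025·Sd^0.27·e^(0.036·RH+0.049·T) = 2.115 μm/a
  sum: 0.7522 + 2.115 → r_corr = 2.867 μm/a
Power-law: D(4) = r_corr · 4^0.667
  D(4) = 2.867 × 4^0.667 = 2.867 × 2.521 = 7.228 μm
  Mass loss = 7.228 μm × 8.96 g/cm³ = 64.76 g·m⁻²

D(4) = 64.8 g·m⁻²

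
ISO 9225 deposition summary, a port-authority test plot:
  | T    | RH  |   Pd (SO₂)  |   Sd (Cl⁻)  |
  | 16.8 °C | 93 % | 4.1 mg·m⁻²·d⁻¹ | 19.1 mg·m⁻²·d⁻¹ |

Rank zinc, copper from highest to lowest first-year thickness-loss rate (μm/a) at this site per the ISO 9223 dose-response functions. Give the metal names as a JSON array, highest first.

["copper", "zinc"]

zinc: temperature factor f = -0.071·(6.8) = -0.4828
  Pd branch = 0.0129·Pd^0.44·e^(0.046·RH+f) = 1.068 μm/a
  Sd branch = 0.0175·Sd^0.57·e^(0.008·RH+0.085·T) = 0.8251 μm/a
  sum: 1.068 + 0.8251 → r_corr = 1.893 μm/a
copper: f(T) = -0.080·(T−10) [T>10 °C] = -0.5440
  SO₂ term: 0.0053·4.1^0.26·exp(0.059·93-0.5440) = 1.072
  Sd branch = 0.01025·Sd^0.27·e^(0.036·RH+0.049·T) = 1.473 μm/a
  sum: 1.072 + 1.473 → r_corr = 2.545 μm/a
Ordering by μm/a: copper (2.55) > zinc (1.89)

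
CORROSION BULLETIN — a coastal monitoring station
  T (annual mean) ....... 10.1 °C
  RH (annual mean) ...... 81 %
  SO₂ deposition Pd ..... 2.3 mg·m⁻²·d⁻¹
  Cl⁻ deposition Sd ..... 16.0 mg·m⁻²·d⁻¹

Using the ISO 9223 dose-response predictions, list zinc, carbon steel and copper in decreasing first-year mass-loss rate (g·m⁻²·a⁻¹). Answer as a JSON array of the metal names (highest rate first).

["carbon steel", "copper", "zinc"]

zinc: T>10 °C ⇒ hinge -0.071·(10.1−10) = -0.0071
  sulphur-dioxide contribution → 0.7671 μm/a
  chloride contribution → 0.3834 μm/a
  ⇒ r_corr(zinc) = 1.15 μm/a
  mass loss = 1.15 μm/a × 7.14 g/cm³ = 8.215 g·m⁻²·a⁻¹
carbon steel: f(T) = -0.054·(T−10) [T>10 °C] = -0.0054
  sulphur-dioxide contribution → 13.72 μm/a
  chloride contribution → 12.34 μm/a
  ⇒ r_corr(carbon steel) = 26.06 μm/a
  mass loss = 26.06 μm/a × 7.85 g/cm³ = 204.6 g·m⁻²·a⁻¹
copper: temperature factor f = -0.080·(0.1) = -0.0080
  sulphur-dioxide contribution → 0.7769 μm/a
  chloride contribution → 0.6564 μm/a
  total first-year rate 1.433 μm/a
  mass loss = 1.433 μm/a × 8.96 g/cm³ = 12.84 g·m⁻²·a⁻¹
Ordering by g·m⁻²·a⁻¹: carbon steel (205) > copper (12.8) > zinc (8.21)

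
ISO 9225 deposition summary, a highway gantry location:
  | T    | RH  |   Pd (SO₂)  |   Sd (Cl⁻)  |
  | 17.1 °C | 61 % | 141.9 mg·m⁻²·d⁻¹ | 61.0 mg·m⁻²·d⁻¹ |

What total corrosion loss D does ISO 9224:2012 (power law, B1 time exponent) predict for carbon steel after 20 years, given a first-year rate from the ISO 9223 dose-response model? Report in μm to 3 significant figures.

D(20) = 350 μm

carbon steel: T>10 °C ⇒ hinge -0.054·(17.1−10) = -0.3834
  sulphur-dioxide contribution → 53.74 μm/a
  chloride contribution → 19.36 μm/a
  ⇒ r_corr(carbon steel) = 73.1 μm/a
ISO 9224: D(t) = r_corr · t^b with b = 0.523 (carbon steel, B1)
  D(20) = 73.1 × 20^0.523 = 73.1 × 4.791 = 350.2 μm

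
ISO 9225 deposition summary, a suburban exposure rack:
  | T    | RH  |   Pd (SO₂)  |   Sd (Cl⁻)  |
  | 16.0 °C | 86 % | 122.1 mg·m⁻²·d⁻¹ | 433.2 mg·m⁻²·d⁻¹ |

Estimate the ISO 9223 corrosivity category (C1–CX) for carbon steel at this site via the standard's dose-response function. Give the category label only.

CX

carbon steel: f(T) = -0.054·(T−10) [T>10 °C] = -0.3240
  Pd branch = 1.77·Pd^0.52·e^(0.02·RH+f) = 86.96 μm/a
  Sd branch = 0.102·Sd^0.62·e^(0.033·RH+0.04·T) = 142.5 μm/a
  sum: 86.96 + 142.5 → r_corr = 229.5 μm/a
ISO 9223 Table 2 (carbon steel): 200 < 229 ≤ 700 μm/a ⇒ CX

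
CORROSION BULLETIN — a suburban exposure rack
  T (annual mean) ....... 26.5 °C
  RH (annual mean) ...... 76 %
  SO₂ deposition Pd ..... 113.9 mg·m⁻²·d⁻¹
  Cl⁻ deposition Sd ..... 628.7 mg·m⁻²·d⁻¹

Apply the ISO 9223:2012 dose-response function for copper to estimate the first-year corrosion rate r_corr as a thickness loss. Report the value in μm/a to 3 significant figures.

r_corr = 3.73 μm/a

copper: f(T) = -0.080·(T−10) [T>10 °C] = -1.3200
  SO₂ term: 0.0053·113.9^0.26·exp(0.059·76-1.3200) = 0.4296
  Sd branch = 0.01025·Sd^0.27·e^(0.036·RH+0.049·T) = 3.3 μm/a
  r_corr = 0.4296 + 3.3 = 3.729 μm/a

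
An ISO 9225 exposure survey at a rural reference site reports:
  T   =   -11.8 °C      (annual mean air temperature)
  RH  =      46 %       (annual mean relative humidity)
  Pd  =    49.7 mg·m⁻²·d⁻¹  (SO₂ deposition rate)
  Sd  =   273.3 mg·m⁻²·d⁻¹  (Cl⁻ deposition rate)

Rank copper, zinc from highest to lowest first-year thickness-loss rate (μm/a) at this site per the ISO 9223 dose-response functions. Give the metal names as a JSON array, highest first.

["zinc", "copper"]

copper: temperature factor f = +0.126·(-21.8) = -2.7468
  SO₂ term: 0.0053·49.7^0.26·exp(0.059·46-2.7468) = 0.01416
  Sd branch = 0.01025·Sd^0.27·e^(0.036·RH+0.049·T) = 0.137 μm/a
  sum: 0.01416 + 0.137 → r_corr = 0.1512 μm/a
zinc: f(T) = +0.038·(T−10) [T≤10 °C] = -0.8284
  Pd branch = 0.0129·Pd^0.44·e^(0.046·RH+f) = 0.2607 μm/a
  Cl⁻ term: 0.0175·273.3^0.57·exp(0.008·46+0.085·-11.8) = 0.2271
  sum: 0.2607 + 0.2271 → r_corr = 0.4878 μm/a
Ordering by μm/a: zinc (0.488) > copper (0.151)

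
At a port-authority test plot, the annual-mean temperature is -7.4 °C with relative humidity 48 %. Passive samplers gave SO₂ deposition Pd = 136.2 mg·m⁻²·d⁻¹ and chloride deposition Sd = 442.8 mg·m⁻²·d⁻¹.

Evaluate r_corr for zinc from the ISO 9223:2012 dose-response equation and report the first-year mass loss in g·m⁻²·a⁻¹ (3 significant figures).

r_corr = 6.91 g·m⁻²·a⁻¹

zinc: temperature factor f = +0.038·(-17.4) = -0.6612
  sulphur-dioxide contribution → 0.5265 μm/a
  chloride contribution → 0.4415 μm/a
  total first-year rate 0.968 μm/a
Convert to mass loss: 0.968 μm/a × 7.14 g/cm³ = 6.912 g·m⁻²·a⁻¹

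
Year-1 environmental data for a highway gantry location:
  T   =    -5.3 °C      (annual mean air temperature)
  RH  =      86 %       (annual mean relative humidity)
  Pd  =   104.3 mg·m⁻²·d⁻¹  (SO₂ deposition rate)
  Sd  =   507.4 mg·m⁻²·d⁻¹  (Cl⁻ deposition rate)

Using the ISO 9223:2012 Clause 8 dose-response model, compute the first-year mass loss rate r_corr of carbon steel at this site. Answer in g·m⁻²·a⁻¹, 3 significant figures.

carbon steel: temperature factor f = +0.150·(-15.3) = -2.2950
  sulphur-dioxide contribution → 11.16 μm/a
  chloride contribution → 67.05 μm/a
  ⇒ r_corr(carbon steel) = 78.21 μm/a
Convert to mass loss: 78.21 μm/a × 7.85 g/cm³ = 613.9 g·m⁻²·a⁻¹

r_corr = 614 g·m⁻²·a⁻¹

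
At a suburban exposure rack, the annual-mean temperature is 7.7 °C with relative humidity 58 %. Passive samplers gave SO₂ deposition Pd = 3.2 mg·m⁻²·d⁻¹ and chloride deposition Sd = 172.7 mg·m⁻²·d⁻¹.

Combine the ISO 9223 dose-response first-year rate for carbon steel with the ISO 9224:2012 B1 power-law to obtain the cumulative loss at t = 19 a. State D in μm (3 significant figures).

carbon steel: temperature factor f = +0.150·(-2.3) = -0.3450
  sulphur-dioxide contribution → 7.322 μm/a
  chloride contribution → 22.95 μm/a
  total first-year rate 30.27 μm/a
Long-term exponent b (ISO 9224 Table 2, B1) = 0.523
  D(19) = 30.27 × 19^0.523 = 30.27 × 4.664 = 141.2 μm

D(19) = 141 μm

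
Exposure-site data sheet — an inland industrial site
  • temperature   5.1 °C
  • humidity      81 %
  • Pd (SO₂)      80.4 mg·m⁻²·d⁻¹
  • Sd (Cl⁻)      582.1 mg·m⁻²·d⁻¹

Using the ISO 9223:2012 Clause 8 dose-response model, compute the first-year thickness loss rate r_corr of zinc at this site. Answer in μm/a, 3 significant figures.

r_corr = 5.01 μm/a

zinc: temperature factor f = +0.038·(-4.9) = -0.1862
  sulphur-dioxide contribution → 3.064 μm/a
  chloride contribution → 1.944 μm/a
  total first-year rate 5.008 μm/a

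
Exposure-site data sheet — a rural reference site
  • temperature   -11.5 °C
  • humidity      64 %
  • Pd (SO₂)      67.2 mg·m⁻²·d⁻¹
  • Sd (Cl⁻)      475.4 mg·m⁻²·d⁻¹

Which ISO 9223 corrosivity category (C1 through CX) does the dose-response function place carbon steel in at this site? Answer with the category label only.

carbon steel: T≤10 °C ⇒ hinge +0.150·(-11.5−10) = -3.2250
  sulphur-dioxide contribution → 2.257 μm/a
  chloride contribution → 24.31 μm/a
  total first-year rate 26.57 μm/a
ISO 9223 Table 2 (carbon steel): 25 < 26.6 ≤ 50 μm/a ⇒ C3

C3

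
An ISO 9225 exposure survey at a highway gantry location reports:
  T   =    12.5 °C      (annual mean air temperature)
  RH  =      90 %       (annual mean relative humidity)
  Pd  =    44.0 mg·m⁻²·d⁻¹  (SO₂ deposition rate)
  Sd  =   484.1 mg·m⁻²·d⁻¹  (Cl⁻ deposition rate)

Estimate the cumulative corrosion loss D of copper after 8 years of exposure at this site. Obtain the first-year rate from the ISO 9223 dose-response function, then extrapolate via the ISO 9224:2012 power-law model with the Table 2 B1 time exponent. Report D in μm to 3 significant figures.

D(8) = 19.7 μm

copper: temperature factor f = -0.080·(2.5) = -0.2000
  Pd branch = 0.0053·Pd^0.26·e^(0.059·RH+f) = 2.349 μm/a
  Cl⁻ term: 0.01025·484.1^0.27·exp(0.036·90+0.049·12.5) = 2.563
  sum: 2.349 + 2.563 → r_corr = 4.912 μm/a
Power-law: D(8) = r_corr · 8^0.667
  D(8) = 4.912 × 8^0.667 = 4.912 × 4.003 = 19.66 μm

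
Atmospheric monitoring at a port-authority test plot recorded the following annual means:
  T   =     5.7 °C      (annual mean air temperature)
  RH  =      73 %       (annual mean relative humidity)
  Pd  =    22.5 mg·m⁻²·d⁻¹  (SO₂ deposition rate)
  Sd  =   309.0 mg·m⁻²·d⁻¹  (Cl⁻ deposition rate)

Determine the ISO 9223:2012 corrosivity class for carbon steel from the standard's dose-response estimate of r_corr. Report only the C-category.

carbon steel: T≤10 °C ⇒ hinge +0.150·(5.7−10) = -0.6450
  sulphur-dioxide contribution → 20.19 μm/a
  chloride contribution → 49.84 μm/a
  total first-year rate 70.03 μm/a
Category bounds: 50…80 μm/a bracket r_corr ⇒ C4

C4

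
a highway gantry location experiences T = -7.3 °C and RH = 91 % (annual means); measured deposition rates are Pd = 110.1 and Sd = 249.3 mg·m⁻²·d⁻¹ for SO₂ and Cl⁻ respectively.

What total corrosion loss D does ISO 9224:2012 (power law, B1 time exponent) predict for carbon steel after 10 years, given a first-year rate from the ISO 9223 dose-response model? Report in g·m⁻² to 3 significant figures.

carbon steel: f(T) = +0.150·(T−10) [T≤10 °C] = -2.5950
  Pd branch = 1.77·Pd^0.52·e^(0.02·RH+f) = 9.4 μm/a
  Cl⁻ term: 0.102·249.3^0.62·exp(0.033·91+0.04·-7.3) = 46.98
  r_corr = 9.4 + 46.98 = 56.38 μm/a
Power-law: D(10) = r_corr · 10^0.523
  D(10) = 56.38 × 10^0.523 = 56.38 × 3.334 = 188 μm
  Mass loss = 188 μm × 7.85 g/cm³ = 1476 g·m⁻²

D(10) = 1.48e+03 g·m⁻²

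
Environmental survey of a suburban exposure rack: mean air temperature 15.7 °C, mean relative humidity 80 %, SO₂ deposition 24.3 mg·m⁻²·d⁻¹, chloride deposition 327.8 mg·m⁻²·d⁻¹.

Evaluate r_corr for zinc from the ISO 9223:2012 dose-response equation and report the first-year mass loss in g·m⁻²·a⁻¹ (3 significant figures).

r_corr = 34.4 g·m⁻²·a⁻¹

zinc: temperature factor f = -0.071·(5.7) = -0.4047
  SO₂ term: 0.0129·24.3^0.44·exp(0.046·80-0.4047) = 1.389
  Sd branch = 0.0175·Sd^0.57·e^(0.008·RH+0.085·T) = 3.423 μm/a
  sum: 1.389 + 3.423 → r_corr = 4.812 μm/a
Convert to mass loss: 4.812 μm/a × 7.14 g/cm³ = 34.36 g·m⁻²·a⁻¹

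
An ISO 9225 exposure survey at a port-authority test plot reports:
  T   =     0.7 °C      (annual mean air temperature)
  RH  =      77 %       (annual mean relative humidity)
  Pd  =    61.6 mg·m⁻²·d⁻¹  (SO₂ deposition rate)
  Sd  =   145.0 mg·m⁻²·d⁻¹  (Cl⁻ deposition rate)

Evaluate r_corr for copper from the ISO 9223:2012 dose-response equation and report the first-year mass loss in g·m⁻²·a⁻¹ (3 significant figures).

copper: f(T) = +0.126·(T−10) [T≤10 °C] = -1.1718
  SO₂ term: 0.0053·61.6^0.26·exp(0.059·77-1.1718) = 0.4505
  Cl⁻ term: 0.01025·145.0^0.27·exp(0.036·77+0.049·0.7) = 0.6502
  sum: 0.4505 + 0.6502 → r_corr = 1.101 μm/a
Convert to mass loss: 1.101 μm/a × 8.96 g/cm³ = 9.862 g·m⁻²·a⁻¹

r_corr = 9.86 g·m⁻²·a⁻¹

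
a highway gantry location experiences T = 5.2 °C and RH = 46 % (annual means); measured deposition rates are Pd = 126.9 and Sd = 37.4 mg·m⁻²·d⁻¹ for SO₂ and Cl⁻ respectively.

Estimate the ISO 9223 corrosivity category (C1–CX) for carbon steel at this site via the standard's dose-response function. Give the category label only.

carbon steel: f(T) = +0.150·(T−10) [T≤10 °C] = -0.7200
  Pd branch = 1.77·Pd^0.52·e^(0.02·RH+f) = 26.83 μm/a
  Cl⁻ term: 0.102·37.4^0.62·exp(0.033·46+0.04·5.2) = 5.412
  sum: 26.83 + 5.412 → r_corr = 32.24 μm/a
32.2 μm/a falls in (25, 50] for carbon steel → category C3

C3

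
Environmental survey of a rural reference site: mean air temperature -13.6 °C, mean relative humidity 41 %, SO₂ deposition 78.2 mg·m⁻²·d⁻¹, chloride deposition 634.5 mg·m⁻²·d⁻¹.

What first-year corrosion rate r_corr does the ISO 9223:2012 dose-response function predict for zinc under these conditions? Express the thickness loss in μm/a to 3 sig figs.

r_corr = 0.539 μm/a

zinc: temperature factor f = +0.038·(-23.6) = -0.8968
  Pd branch = 0.0129·Pd^0.44·e^(0.046·RH+f) = 0.2362 μm/a
  Sd branch = 0.0175·Sd^0.57·e^(0.008·RH+0.085·T) = 0.3026 μm/a
  r_corr = 0.2362 + 0.3026 = 0.5387 μm/a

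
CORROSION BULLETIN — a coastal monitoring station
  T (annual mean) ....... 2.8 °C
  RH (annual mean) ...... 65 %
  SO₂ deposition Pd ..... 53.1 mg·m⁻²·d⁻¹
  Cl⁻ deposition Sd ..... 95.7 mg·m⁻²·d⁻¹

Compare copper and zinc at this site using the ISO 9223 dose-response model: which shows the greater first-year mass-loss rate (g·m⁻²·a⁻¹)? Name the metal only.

zinc

copper: temperature factor f = +0.126·(-7.2) = -0.9072
  sulphur-dioxide contribution → 0.2782 μm/a
  chloride contribution → 0.4182 μm/a
  total first-year rate 0.6964 μm/a
  mass loss = 0.6964 μm/a × 8.96 g/cm³ = 6.24 g·m⁻²·a⁻¹
zinc: temperature factor f = +0.038·(-7.2) = -0.2736
  sulphur-dioxide contribution → 1.12 μm/a
  chloride contribution → 0.5028 μm/a
  total first-year rate 1.623 μm/a
  mass loss = 1.623 μm/a × 7.14 g/cm³ = 11.59 g·m⁻²·a⁻¹
Ordering by g·m⁻²·a⁻¹: zinc (11.6) > copper (6.24)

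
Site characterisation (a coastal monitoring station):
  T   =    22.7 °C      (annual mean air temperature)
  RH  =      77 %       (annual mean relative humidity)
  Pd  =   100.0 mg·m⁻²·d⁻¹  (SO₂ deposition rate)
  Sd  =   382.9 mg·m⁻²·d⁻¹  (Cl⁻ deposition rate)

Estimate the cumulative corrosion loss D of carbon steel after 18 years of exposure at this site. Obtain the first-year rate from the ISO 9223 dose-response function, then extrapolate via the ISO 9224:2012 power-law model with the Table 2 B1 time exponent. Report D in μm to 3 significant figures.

D(18) = 788 μm

carbon steel: temperature factor f = -0.054·(12.7) = -0.6858
  SO₂ term: 1.77·100.0^0.52·exp(0.02·77-0.6858) = 45.6
  Sd branch = 0.102·Sd^0.62·e^(0.033·RH+0.04·T) = 128.2 μm/a
  sum: 45.6 + 128.2 → r_corr = 173.8 μm/a
Long-term exponent b (ISO 9224 Table 2, B1) = 0.523
  D(18) = 173.8 × 18^0.523 = 173.8 × 4.534 = 788.2 μm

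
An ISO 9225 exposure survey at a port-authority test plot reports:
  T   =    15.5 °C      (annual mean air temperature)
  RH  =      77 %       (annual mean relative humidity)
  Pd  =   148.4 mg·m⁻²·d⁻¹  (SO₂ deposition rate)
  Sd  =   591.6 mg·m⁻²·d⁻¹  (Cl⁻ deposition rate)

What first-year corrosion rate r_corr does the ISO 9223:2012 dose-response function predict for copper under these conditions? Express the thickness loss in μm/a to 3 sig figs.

r_corr = 3.14 μm/a

copper: T>10 °C ⇒ hinge -0.080·(15.5−10) = -0.4400
  SO₂ term: 0.0053·148.4^0.26·exp(0.059·77-0.4400) = 1.177
  Cl⁻ term: 0.01025·591.6^0.27·exp(0.036·77+0.049·15.5) = 1.963
  sum: 1.177 + 1.963 → r_corr = 3.14 μm/a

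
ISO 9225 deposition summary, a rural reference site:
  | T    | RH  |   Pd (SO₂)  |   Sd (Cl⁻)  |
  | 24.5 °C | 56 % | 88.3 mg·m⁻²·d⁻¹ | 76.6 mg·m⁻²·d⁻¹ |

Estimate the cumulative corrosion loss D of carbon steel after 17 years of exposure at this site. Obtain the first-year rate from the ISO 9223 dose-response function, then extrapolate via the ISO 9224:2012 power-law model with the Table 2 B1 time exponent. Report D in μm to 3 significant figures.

D(17) = 224 μm

carbon steel: temperature factor f = -0.054·(14.5) = -0.7830
  sulphur-dioxide contribution → 25.48 μm/a
  chloride contribution → 25.41 μm/a
  total first-year rate 50.89 μm/a
Power-law: D(17) = r_corr · 17^0.523
  D(17) = 50.89 × 17^0.523 = 50.89 × 4.401 = 224 μm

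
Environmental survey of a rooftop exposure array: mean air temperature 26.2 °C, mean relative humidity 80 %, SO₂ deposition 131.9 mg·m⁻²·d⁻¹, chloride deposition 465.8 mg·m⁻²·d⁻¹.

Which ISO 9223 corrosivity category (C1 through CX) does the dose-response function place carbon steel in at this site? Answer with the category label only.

carbon steel: T>10 °C ⇒ hinge -0.054·(26.2−10) = -0.8748
  Pd branch = 1.77·Pd^0.52·e^(0.02·RH+f) = 46.29 μm/a
  Sd branch = 0.102·Sd^0.62·e^(0.033·RH+0.04·T) = 183.9 μm/a
  sum: 46.29 + 183.9 → r_corr = 230.2 μm/a
Category bounds: 200…700 μm/a bracket r_corr ⇒ CX

CX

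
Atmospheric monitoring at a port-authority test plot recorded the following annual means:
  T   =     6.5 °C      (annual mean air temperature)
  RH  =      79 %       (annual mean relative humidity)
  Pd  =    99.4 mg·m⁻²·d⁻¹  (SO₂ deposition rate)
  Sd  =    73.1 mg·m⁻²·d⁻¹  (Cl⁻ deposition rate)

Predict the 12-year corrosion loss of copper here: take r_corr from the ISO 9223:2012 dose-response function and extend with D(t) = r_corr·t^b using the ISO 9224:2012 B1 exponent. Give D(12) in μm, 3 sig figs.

D(12) = 10.3 μm

copper: temperature factor f = +0.126·(-3.5) = -0.4410
  SO₂ term: 0.0053·99.4^0.26·exp(0.059·79-0.4410) = 1.192
  Sd branch = 0.01025·Sd^0.27·e^(0.036·RH+0.049·T) = 0.7717 μm/a
  sum: 1.192 + 0.7717 → r_corr = 1.964 μm/a
ISO 9224: D(t) = r_corr · t^b with b = 0.667 (copper, B1)
  D(12) = 1.964 × 12^0.667 = 1.964 × 5.246 = 10.3 μm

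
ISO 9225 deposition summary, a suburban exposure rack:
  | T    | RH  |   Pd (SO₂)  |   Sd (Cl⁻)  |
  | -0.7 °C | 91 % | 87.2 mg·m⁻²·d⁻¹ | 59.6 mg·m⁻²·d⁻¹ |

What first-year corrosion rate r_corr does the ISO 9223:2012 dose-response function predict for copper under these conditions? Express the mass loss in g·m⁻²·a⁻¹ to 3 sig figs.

copper: temperature factor f = +0.126·(-10.7) = -1.3482
  sulphur-dioxide contribution → 0.9441 μm/a
  chloride contribution → 0.7905 μm/a
  total first-year rate 1.735 μm/a
Convert to mass loss: 1.735 μm/a × 8.96 g/cm³ = 15.54 g·m⁻²·a⁻¹

r_corr = 15.5 g·m⁻²·a⁻¹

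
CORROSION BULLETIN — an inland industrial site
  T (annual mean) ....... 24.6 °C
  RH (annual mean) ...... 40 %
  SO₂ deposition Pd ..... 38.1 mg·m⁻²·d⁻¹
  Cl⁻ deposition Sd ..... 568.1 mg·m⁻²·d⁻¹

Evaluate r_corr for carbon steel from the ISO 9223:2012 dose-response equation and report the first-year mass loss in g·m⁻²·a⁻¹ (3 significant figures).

carbon steel: T>10 °C ⇒ hinge -0.054·(24.6−10) = -0.7884
  sulphur-dioxide contribution → 11.89 μm/a
  chloride contribution → 52.11 μm/a
  total first-year rate 64 μm/a
Convert to mass loss: 64 μm/a × 7.85 g/cm³ = 502.4 g·m⁻²·a⁻¹

r_corr = 502 g·m⁻²·a⁻¹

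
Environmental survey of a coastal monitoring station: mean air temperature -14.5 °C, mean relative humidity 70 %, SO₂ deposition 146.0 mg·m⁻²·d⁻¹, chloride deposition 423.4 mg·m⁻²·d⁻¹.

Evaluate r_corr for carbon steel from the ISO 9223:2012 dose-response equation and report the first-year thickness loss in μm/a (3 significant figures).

r_corr = 26.9 μm/a

carbon steel: f(T) = +0.150·(T−10) [T≤10 °C] = -3.6750
  sulphur-dioxide contribution → 2.429 μm/a
  chloride contribution → 24.46 μm/a
  ⇒ r_corr(carbon steel) = 26.89 μm/a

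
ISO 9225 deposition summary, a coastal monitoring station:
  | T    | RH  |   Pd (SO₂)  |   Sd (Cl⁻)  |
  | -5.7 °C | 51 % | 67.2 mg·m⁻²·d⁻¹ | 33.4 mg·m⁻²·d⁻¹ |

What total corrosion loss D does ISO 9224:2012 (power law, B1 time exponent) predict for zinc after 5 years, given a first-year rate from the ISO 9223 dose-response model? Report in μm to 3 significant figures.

D(5) = 2.19 μm

zinc: temperature factor f = +0.038·(-15.7) = -0.5966
  Pd branch = 0.0129·Pd^0.44·e^(0.046·RH+f) = 0.4725 μm/a
  Cl⁻ term: 0.0175·33.4^0.57·exp(0.008·51+0.085·-5.7) = 0.1198
  r_corr = 0.4725 + 0.1198 = 0.5923 μm/a
Power-law: D(5) = r_corr · 5^0.813
  D(5) = 0.5923 × 5^0.813 = 0.5923 × 3.701 = 2.192 μm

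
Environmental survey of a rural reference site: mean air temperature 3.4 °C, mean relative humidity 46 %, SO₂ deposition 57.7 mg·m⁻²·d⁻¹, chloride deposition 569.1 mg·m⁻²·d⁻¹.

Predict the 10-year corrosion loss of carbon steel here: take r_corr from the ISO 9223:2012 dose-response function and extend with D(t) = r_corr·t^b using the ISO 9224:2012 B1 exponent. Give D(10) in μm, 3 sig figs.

D(10) = 136 μm

carbon steel: temperature factor f = +0.150·(-6.6) = -0.9900
  Pd branch = 1.77·Pd^0.52·e^(0.02·RH+f) = 13.6 μm/a
  Cl⁻ term: 0.102·569.1^0.62·exp(0.033·46+0.04·3.4) = 27.24
  r_corr = 13.6 + 27.24 = 40.83 μm/a
Long-term exponent b (ISO 9224 Table 2, B1) = 0.523
  D(10) = 40.83 × 10^0.523 = 40.83 × 3.334 = 136.1 μm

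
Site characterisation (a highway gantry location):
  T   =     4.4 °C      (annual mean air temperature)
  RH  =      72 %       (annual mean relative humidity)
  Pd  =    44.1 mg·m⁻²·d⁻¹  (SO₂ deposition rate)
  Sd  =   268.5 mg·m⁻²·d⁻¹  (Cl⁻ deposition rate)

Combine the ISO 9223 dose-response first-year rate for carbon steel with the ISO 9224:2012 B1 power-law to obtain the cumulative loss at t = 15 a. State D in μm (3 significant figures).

D(15) = 268 μm

carbon steel: T≤10 °C ⇒ hinge +0.150·(4.4−10) = -0.8400
  SO₂ term: 1.77·44.1^0.52·exp(0.02·72-0.8400) = 23.1
  Sd branch = 0.102·Sd^0.62·e^(0.033·RH+0.04·T) = 41.96 μm/a
  r_corr = 23.1 + 41.96 = 65.07 μm/a
Long-term exponent b (ISO 9224 Table 2, B1) = 0.523
  D(15) = 65.07 × 15^0.523 = 65.07 × 4.122 = 268.2 μm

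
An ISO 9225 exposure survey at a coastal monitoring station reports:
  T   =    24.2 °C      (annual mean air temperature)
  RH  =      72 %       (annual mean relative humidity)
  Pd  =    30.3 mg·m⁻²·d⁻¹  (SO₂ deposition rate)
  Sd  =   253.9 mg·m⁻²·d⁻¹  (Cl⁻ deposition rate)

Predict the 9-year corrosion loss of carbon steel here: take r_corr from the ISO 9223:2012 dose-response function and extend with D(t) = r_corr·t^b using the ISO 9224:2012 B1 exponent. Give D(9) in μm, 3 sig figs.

carbon steel: T>10 °C ⇒ hinge -0.054·(24.2−10) = -0.7668
  sulphur-dioxide contribution → 20.45 μm/a
  chloride contribution → 89.49 μm/a
  total first-year rate 109.9 μm/a
ISO 9224: D(t) = r_corr · t^b with b = 0.523 (carbon steel, B1)
  D(9) = 109.9 × 9^0.523 = 109.9 × 3.156 = 346.9 μm

D(9) = 347 μm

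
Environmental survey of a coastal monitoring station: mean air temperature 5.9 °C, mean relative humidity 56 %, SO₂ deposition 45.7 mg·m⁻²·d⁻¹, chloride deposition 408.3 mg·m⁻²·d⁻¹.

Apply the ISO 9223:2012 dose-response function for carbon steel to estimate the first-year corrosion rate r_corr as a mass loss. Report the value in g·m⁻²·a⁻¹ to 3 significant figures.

r_corr = 436 g·m⁻²·a⁻¹

carbon steel: T≤10 °C ⇒ hinge +0.150·(5.9−10) = -0.6150
  SO₂ term: 1.77·45.7^0.52·exp(0.02·56-0.6150) = 21.4
  Sd branch = 0.102·Sd^0.62·e^(0.033·RH+0.04·T) = 34.08 μm/a
  sum: 21.4 + 34.08 → r_corr = 55.48 μm/a
Convert to mass loss: 55.48 μm/a × 7.85 g/cm³ = 435.5 g·m⁻²·a⁻¹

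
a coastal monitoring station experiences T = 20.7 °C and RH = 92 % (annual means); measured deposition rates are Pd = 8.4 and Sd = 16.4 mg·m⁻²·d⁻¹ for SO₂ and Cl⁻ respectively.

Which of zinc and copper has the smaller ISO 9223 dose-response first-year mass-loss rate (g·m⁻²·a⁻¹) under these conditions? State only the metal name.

zinc: temperature factor f = -0.071·(10.7) = -0.7597
  SO₂ term: 0.0129·8.4^0.44·exp(0.046·92-0.7597) = 1.06
  Sd branch = 0.0175·Sd^0.57·e^(0.008·RH+0.085·T) = 1.045 μm/a
  sum: 1.06 + 1.045 → r_corr = 2.105 μm/a
  mass loss = 2.105 μm/a × 7.14 g/cm³ = 15.03 g·m⁻²·a⁻¹
copper: f(T) = -0.080·(T−10) [T>10 °C] = -0.8560
  SO₂ term: 0.0053·8.4^0.26·exp(0.059·92-0.8560) = 0.8916
  Sd branch = 0.01025·Sd^0.27·e^(0.036·RH+0.049·T) = 1.651 μm/a
  r_corr = 0.8916 + 1.651 = 2.542 μm/a
  mass loss = 2.542 μm/a × 8.96 g/cm³ = 22.78 g·m⁻²·a⁻¹
Ordering by g·m⁻²·a⁻¹: copper (22.8) > zinc (15)

zinc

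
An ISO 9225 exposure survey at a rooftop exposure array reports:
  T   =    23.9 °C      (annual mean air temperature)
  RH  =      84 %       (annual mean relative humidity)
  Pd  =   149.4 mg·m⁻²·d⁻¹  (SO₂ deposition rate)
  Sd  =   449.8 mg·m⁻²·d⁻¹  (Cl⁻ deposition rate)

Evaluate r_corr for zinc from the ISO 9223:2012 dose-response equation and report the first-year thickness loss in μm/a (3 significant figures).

r_corr = 10.6 μm/a

zinc: f(T) = -0.071·(T−10) [T>10 °C] = -0.9869
  sulphur-dioxide contribution → 2.074 μm/a
  chloride contribution → 8.499 μm/a
  ⇒ r_corr(zinc) = 10.57 μm/a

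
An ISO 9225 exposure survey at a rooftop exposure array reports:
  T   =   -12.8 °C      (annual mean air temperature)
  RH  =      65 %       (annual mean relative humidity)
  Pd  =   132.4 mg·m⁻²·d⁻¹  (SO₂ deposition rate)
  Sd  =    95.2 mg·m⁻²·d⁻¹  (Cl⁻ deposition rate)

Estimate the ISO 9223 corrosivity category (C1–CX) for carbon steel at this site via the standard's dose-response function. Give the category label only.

C2

carbon steel: temperature factor f = +0.150·(-22.8) = -3.4200
  SO₂ term: 1.77·132.4^0.52·exp(0.02·65-3.4200) = 2.696
  Cl⁻ term: 0.102·95.2^0.62·exp(0.033·65+0.04·-12.8) = 8.802
  sum: 2.696 + 8.802 → r_corr = 11.5 μm/a
ISO 9223 Table 2 (carbon steel): 1.3 < 11.5 ≤ 25 μm/a ⇒ C2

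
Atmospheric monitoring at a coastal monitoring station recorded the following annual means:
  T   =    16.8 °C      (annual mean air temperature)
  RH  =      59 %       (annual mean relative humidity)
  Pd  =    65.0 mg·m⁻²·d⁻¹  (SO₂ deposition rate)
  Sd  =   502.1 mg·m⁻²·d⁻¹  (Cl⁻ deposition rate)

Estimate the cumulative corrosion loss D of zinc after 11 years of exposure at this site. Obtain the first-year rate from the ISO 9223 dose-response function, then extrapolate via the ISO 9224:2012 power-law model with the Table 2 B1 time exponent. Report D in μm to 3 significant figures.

D(11) = 33.8 μm

zinc: T>10 °C ⇒ hinge -0.071·(16.8−10) = -0.4828
  sulphur-dioxide contribution → 0.7538 μm/a
  chloride contribution → 4.052 μm/a
  ⇒ r_corr(zinc) = 4.806 μm/a
Long-term exponent b (ISO 9224 Table 2, B1) = 0.813
  D(11) = 4.806 × 11^0.813 = 4.806 × 7.025 = 33.76 μm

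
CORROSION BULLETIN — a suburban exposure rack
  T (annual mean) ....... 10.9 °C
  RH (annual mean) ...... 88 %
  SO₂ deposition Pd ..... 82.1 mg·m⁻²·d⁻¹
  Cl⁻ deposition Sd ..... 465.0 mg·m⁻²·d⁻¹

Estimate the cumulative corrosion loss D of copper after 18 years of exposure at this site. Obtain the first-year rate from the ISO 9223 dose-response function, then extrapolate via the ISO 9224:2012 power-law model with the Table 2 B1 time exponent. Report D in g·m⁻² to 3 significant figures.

D(18) = 306 g·m⁻²

copper: temperature factor f = -0.080·(0.9) = -0.0720
  SO₂ term: 0.0053·82.1^0.26·exp(0.059·88-0.0720) = 2.79
  Cl⁻ term: 0.01025·465.0^0.27·exp(0.036·88+0.049·10.9) = 2.181
  r_corr = 2.79 + 2.181 = 4.971 μm/a
ISO 9224: D(t) = r_corr · t^b with b = 0.667 (copper, B1)
  D(18) = 4.971 × 18^0.667 = 4.971 × 6.875 = 34.18 μm
  Mass loss = 34.18 μm × 8.96 g/cm³ = 306.2 g·m⁻²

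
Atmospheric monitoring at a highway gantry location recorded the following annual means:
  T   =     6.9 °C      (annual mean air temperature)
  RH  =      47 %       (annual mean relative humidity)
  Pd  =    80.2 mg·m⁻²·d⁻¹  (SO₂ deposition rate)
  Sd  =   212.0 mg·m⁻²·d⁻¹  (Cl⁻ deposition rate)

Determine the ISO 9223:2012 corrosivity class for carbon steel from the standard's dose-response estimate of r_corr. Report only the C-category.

carbon steel: temperature factor f = +0.150·(-3.1) = -0.4650
  sulphur-dioxide contribution → 27.82 μm/a
  chloride contribution → 17.55 μm/a
  total first-year rate 45.38 μm/a
ISO 9223 Table 2 (carbon steel): 25 < 45.4 ≤ 50 μm/a ⇒ C3

C3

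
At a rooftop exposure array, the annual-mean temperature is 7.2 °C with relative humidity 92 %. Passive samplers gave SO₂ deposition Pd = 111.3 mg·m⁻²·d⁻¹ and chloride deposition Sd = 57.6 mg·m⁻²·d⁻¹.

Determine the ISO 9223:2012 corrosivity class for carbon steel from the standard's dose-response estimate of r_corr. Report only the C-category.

C5

carbon steel: f(T) = +0.150·(T−10) [T≤10 °C] = -0.4200
  SO₂ term: 1.77·111.3^0.52·exp(0.02·92-0.4200) = 84.89
  Sd branch = 0.102·Sd^0.62·e^(0.033·RH+0.04·T) = 34.97 μm/a
  r_corr = 84.89 + 34.97 = 119.9 μm/a
120 μm/a falls in (80, 200] for carbon steel → category C5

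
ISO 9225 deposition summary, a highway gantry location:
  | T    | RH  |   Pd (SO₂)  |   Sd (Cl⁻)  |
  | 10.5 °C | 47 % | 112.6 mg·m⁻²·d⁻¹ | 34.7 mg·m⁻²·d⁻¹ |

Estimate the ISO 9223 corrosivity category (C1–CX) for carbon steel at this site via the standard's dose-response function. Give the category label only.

C4

carbon steel: temperature factor f = -0.054·(0.5) = -0.0270
  SO₂ term: 1.77·112.6^0.52·exp(0.02·47-0.0270) = 51.44
  Cl⁻ term: 0.102·34.7^0.62·exp(0.033·47+0.04·10.5) = 6.601
  r_corr = 51.44 + 6.601 = 58.04 μm/a
Category bounds: 50…80 μm/a bracket r_corr ⇒ C4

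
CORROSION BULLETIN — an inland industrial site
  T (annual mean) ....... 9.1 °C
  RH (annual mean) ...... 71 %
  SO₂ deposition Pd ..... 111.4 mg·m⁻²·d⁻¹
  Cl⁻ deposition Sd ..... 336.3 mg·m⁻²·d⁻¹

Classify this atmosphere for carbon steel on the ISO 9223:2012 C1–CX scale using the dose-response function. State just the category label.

C5

carbon steel: T≤10 °C ⇒ hinge +0.150·(9.1−10) = -0.1350
  SO₂ term: 1.77·111.4^0.52·exp(0.02·71-0.1350) = 74.2
  Sd branch = 0.102·Sd^0.62·e^(0.033·RH+0.04·T) = 56.34 μm/a
  sum: 74.2 + 56.34 → r_corr = 130.5 μm/a
ISO 9223 Table 2 (carbon steel): 80 < 131 ≤ 200 μm/a ⇒ C5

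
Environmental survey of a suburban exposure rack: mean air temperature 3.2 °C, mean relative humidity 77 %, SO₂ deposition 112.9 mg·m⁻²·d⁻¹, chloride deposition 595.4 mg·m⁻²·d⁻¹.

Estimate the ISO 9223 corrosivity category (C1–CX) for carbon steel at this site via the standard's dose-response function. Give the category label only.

C5

carbon steel: temperature factor f = +0.150·(-6.8) = -1.0200
  sulphur-dioxide contribution → 34.77 μm/a
  chloride contribution → 77.29 μm/a
  total first-year rate 112.1 μm/a
112 μm/a falls in (80, 200] for carbon steel → category C5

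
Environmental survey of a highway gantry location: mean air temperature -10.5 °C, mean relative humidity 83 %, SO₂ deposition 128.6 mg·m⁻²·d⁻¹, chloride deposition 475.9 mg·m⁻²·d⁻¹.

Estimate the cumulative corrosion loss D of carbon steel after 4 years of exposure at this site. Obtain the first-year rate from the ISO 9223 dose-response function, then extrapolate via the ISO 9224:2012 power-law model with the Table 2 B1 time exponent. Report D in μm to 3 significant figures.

D(4) = 109 μm

carbon steel: f(T) = +0.150·(T−10) [T≤10 °C] = -3.0750
  SO₂ term: 1.77·128.6^0.52·exp(0.02·83-3.0750) = 5.373
  Cl⁻ term: 0.102·475.9^0.62·exp(0.033·83+0.04·-10.5) = 47.4
  r_corr = 5.373 + 47.4 = 52.77 μm/a
Long-term exponent b (ISO 9224 Table 2, B1) = 0.523
  D(4) = 52.77 × 4^0.523 = 52.77 × 2.065 = 109 μm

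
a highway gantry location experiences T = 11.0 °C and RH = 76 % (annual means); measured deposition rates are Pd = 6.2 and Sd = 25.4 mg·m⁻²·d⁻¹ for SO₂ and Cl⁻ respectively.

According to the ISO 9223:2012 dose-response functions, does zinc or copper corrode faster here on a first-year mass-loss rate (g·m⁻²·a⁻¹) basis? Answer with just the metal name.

zinc: f(T) = -0.071·(T−10) [T>10 °C] = -0.0710
  sulphur-dioxide contribution → 0.8845 μm/a
  chloride contribution → 0.5175 μm/a
  total first-year rate 1.402 μm/a
  mass loss = 1.402 μm/a × 7.14 g/cm³ = 10.01 g·m⁻²·a⁻¹
copper: T>10 °C ⇒ hinge -0.080·(11.0−10) = -0.0800
  sulphur-dioxide contribution → 0.6965 μm/a
  chloride contribution → 0.6491 μm/a
  total first-year rate 1.346 μm/a
  mass loss = 1.346 μm/a × 8.96 g/cm³ = 12.06 g·m⁻²·a⁻¹
Ordering by g·m⁻²·a⁻¹: copper (12.1) > zinc (10)

copper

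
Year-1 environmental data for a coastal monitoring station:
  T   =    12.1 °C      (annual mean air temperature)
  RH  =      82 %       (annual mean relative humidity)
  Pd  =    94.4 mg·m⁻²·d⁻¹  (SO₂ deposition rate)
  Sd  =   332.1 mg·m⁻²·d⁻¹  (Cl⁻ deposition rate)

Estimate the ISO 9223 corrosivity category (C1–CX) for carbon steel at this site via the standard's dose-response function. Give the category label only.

carbon steel: temperature factor f = -0.054·(2.1) = -0.1134
  SO₂ term: 1.77·94.4^0.52·exp(0.02·82-0.1134) = 86.69
  Sd branch = 0.102·Sd^0.62·e^(0.033·RH+0.04·T) = 90.61 μm/a
  sum: 86.69 + 90.61 → r_corr = 177.3 μm/a
ISO 9223 Table 2 (carbon steel): 80 < 177 ≤ 200 μm/a ⇒ C5

C5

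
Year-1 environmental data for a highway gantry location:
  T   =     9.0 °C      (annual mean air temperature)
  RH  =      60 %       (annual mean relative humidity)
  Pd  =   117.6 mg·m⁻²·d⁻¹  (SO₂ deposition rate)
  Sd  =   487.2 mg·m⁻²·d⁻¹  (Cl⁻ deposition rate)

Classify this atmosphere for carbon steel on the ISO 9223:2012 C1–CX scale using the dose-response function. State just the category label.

C5

carbon steel: f(T) = +0.150·(T−10) [T≤10 °C] = -0.1500
  Pd branch = 1.77·Pd^0.52·e^(0.02·RH+f) = 60.34 μm/a
  Sd branch = 0.102·Sd^0.62·e^(0.033·RH+0.04·T) = 49.12 μm/a
  sum: 60.34 + 49.12 → r_corr = 109.5 μm/a
109 μm/a falls in (80, 200] for carbon steel → category C5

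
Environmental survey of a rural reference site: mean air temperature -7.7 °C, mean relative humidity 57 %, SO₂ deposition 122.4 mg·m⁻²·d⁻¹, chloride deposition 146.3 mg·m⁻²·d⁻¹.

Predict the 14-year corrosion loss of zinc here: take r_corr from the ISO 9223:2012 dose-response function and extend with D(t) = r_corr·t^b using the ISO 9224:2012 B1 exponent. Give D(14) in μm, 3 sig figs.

D(14) = 8.52 μm

zinc: T≤10 °C ⇒ hinge +0.038·(-7.7−10) = -0.6726
  SO₂ term: 0.0129·122.4^0.44·exp(0.046·57-0.6726) = 0.7513
  Sd branch = 0.0175·Sd^0.57·e^(0.008·RH+0.085·T) = 0.246 μm/a
  sum: 0.7513 + 0.246 → r_corr = 0.9974 μm/a
Power-law: D(14) = r_corr · 14^0.813
  D(14) = 0.9974 × 14^0.813 = 0.9974 × 8.547 = 8.524 μm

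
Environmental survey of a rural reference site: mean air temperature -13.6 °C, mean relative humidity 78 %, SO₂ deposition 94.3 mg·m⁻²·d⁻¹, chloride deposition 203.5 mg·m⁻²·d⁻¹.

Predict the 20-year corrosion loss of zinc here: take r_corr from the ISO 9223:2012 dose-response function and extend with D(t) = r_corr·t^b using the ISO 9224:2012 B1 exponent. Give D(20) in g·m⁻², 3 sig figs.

D(20) = 132 g·m⁻²

zinc: temperature factor f = +0.038·(-23.6) = -0.8968
  Pd branch = 0.0129·Pd^0.44·e^(0.046·RH+f) = 1.407 μm/a
  Sd branch = 0.0175·Sd^0.57·e^(0.008·RH+0.085·T) = 0.2128 μm/a
  sum: 1.407 + 0.2128 → r_corr = 1.619 μm/a
ISO 9224: D(t) = r_corr · t^b with b = 0.813 (zinc, B1)
  D(20) = 1.619 × 20^0.813 = 1.619 × 11.42 = 18.5 μm
  Mass loss = 18.5 μm × 7.14 g/cm³ = 132.1 g·m⁻²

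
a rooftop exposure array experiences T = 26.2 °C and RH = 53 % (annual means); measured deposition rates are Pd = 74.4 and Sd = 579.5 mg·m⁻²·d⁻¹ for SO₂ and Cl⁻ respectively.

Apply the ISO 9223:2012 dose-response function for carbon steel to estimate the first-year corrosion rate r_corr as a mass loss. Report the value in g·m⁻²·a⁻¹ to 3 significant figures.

carbon steel: temperature factor f = -0.054·(16.2) = -0.8748
  Pd branch = 1.77·Pd^0.52·e^(0.02·RH+f) = 20.03 μm/a
  Cl⁻ term: 0.102·579.5^0.62·exp(0.033·53+0.04·26.2) = 86.38
  r_corr = 20.03 + 86.38 = 106.4 μm/a
Convert to mass loss: 106.4 μm/a × 7.85 g/cm³ = 835.3 g·m⁻²·a⁻¹

r_corr = 835 g·m⁻²·a⁻¹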